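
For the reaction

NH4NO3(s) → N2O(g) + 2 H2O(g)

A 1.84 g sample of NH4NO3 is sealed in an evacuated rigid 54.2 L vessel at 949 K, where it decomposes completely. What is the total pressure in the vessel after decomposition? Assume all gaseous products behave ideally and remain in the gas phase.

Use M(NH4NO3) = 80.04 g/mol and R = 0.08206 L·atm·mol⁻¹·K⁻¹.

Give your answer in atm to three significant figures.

n(NH4NO3) = 1.84 / 80.04 = 0.02299 mol
n(gas produced) = (3/1) × 0.02299 = 0.06897 mol
P = nRT/V = 0.06897 × 0.08206 × 949 / 54.2 = 0.09910 atm

0.0991 atm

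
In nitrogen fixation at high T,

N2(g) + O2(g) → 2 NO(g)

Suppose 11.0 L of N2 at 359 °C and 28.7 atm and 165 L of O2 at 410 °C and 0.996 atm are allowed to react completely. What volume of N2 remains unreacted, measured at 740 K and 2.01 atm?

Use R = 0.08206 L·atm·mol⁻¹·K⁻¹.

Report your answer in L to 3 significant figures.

n(N2) = PV/RT = (28.7 × 11.0) / (0.08206 × 632.15) = 6.086 mol
n(O2) = PV/RT = (0.996 × 165) / (0.08206 × 683.15) = 2.932 mol
For 6.086 mol N2, stoichiometry requires (1/1) × 6.086 = 6.086 mol O2; 2.932 mol is available, so O2 is limiting.
n(N2) consumed = (1/1) × 2.932 = 2.932 mol; remaining = 6.086 − 2.932 = 3.154 mol
V(N2) = nRT/P = 3.154 × 0.08206 × 740 / 2.01 = 95.29 L

95.3 L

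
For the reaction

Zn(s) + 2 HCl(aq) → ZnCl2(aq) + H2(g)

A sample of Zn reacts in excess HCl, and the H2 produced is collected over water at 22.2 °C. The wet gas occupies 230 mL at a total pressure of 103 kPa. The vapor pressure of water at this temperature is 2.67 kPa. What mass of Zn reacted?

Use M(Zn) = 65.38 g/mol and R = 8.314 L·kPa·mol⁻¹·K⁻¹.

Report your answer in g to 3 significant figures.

P(H2) = 103 − 2.67 = 100.3 kPa
n(H2) = PV/RT = (100.3 × 0.2300) / (8.314 × 295.35) = 0.009395 mol
n(Zn) = (1/1) × 0.009395 = 0.009395 mol
m(Zn) = 0.009395 × 65.38 = 0.6142 g

0.614 g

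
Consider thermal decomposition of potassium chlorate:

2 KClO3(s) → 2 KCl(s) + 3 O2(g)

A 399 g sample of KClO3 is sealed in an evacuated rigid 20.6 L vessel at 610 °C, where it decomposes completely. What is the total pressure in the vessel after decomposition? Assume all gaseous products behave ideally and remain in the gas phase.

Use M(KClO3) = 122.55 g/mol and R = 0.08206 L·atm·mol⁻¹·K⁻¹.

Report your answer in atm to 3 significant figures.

n(KClO3) = 399 / 122.55 = 3.256 mol
n(gas produced) = (3/2) × 3.256 = 4.884 mol
P = nRT/V = 4.884 × 0.08206 × 883.15 / 20.6 = 17.18 atm

17.2 atm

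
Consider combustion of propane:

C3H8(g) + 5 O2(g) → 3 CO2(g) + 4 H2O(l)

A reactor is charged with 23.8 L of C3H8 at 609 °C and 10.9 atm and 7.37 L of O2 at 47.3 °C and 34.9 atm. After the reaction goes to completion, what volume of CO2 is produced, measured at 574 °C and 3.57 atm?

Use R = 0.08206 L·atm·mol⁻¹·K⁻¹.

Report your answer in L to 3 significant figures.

n(C3H8) = PV/RT = (10.9 × 23.8) / (0.08206 × 882.15) = 3.584 mol
n(O2) = PV/RT = (34.9 × 7.37) / (0.08206 × 320.45) = 9.781 mol
For 3.584 mol C3H8, stoichiometry requires (5/1) × 3.584 = 17.92 mol O2; 9.781 mol is available, so O2 is limiting.
n(CO2) = (3/5) × 9.781 = 5.869 mol
V(CO2) = nRT/P = 5.869 × 0.08206 × 847.15 / 3.57 = 114.3 L

114 L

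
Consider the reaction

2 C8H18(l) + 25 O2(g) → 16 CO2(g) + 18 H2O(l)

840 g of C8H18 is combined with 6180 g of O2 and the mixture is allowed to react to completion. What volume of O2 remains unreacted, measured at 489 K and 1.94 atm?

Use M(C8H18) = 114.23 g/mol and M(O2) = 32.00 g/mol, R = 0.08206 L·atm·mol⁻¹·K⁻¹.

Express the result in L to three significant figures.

n(C8H18) = 840 / 114.23 = 7.354 mol
n(O2) = 6180 / 32.00 = 193.1 mol
For 7.354 mol C8H18, stoichiometry requires (25/2) × 7.354 = 91.92 mol O2; 193.1 mol is available, so C8H18 is limiting.
n(O2) consumed = (25/2) × 7.354 = 91.92 mol; remaining = 193.1 − 91.92 = 101.2 mol
V(O2) = nRT/P = 101.2 × 0.08206 × 489 / 1.94 = 2093 L

2090 L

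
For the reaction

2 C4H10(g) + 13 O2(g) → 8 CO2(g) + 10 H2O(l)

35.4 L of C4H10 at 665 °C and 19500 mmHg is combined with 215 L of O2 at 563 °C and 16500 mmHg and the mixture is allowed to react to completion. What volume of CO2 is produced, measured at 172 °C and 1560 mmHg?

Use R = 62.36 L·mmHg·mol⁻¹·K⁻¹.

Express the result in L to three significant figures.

n(C4H10) = PV/RT = (19500 × 35.4) / (62.36 × 938.15) = 11.80 mol
n(O2) = PV/RT = (16500 × 215) / (62.36 × 836.15) = 68.03 mol
For 11.80 mol C4H10, stoichiometry requires (13/2) × 11.80 = 76.70 mol O2; 68.03 mol is available, so O2 is limiting.
n(CO2) = (8/13) × 68.03 = 41.86 mol
V(CO2) = nRT/P = 41.86 × 62.36 × 445.15 / 1560 = 744.9 L

745 L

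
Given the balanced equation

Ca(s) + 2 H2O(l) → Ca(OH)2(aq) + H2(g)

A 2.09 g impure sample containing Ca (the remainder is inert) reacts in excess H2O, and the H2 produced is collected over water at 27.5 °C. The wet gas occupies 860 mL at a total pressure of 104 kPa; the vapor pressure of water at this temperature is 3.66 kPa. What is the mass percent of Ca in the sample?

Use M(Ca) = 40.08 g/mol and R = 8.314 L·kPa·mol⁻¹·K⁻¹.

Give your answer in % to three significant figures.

66.2 %

P(H2) = 104 − 3.66 = 100.3 kPa
n(H2) = PV/RT = (100.3 × 0.8600) / (8.314 × 300.65) = 0.03451 mol
n(Ca) = (1/1) × 0.03451 = 0.03451 mol
m(Ca) = 0.03451 × 40.08 = 1.383 g
%Ca = 1.383 / 2.09 × 100 = 66.17%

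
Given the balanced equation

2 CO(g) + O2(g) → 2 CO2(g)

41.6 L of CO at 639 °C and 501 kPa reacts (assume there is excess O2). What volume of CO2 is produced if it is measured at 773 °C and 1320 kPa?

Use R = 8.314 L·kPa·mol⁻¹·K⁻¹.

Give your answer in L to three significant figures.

n(CO) = PV/RT = (501 × 41.6) / (8.314 × 912.15) = 2.748 mol
n(CO2) = (2/2) × 2.748 = 2.748 mol
V = nRT/P = 2.748 × 8.314 × 1046.15 / 1320 = 18.11 L

18.1 L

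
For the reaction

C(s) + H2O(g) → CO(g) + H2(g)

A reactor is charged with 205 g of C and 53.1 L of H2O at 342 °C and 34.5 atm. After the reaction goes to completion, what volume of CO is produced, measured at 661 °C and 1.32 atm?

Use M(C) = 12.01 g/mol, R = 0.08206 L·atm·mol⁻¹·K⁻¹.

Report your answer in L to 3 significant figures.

n(C) = 205 / 12.01 = 17.07 mol
n(H2O) = PV/RT = (34.5 × 53.1) / (0.08206 × 615.15) = 36.29 mol
For 17.07 mol C, stoichiometry requires (1/1) × 17.07 = 17.07 mol H2O; 36.29 mol is available, so C is limiting.
n(CO) = (1/1) × 17.07 = 17.07 mol
V(CO) = nRT/P = 17.07 × 0.08206 × 934.15 / 1.32 = 991.3 L

991 L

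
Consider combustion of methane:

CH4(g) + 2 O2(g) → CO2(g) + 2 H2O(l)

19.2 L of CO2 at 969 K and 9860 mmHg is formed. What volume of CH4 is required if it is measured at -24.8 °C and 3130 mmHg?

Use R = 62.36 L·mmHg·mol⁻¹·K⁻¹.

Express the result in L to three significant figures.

n(CO2) = PV/RT = (9860 × 19.2) / (62.36 × 969) = 3.133 mol
n(CH4) = (1/1) × 3.133 = 3.133 mol
V = nRT/P = 3.133 × 62.36 × 248.35 / 3130 = 15.50 L

15.5 L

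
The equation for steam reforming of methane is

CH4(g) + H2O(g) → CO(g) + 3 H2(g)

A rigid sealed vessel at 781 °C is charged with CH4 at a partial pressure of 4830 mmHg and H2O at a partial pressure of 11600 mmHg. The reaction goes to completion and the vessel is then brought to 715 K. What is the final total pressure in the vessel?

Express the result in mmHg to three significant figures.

Because the vessel is rigid and T is held at 781 °C, work the stoichiometry in partial pressures (P_i = n_iRT/V).
P(H2O) required for 4830 mmHg of CH4 = (1/1) × 4830 = 4830 mmHg; available 11600 mmHg, so CH4 is limiting.
P(H2O) remaining = 11600 − (1/1) × 4830 = 6770 mmHg
P(gaseous products) = (1+3)/1 × 4830 = 19320 mmHg
P_total at 781 °C = 6770 + 19320 = 26090 mmHg
Scaling to 715 K: P = 26090 × 715/1054.15 = 17700 mmHg

17700 mmHg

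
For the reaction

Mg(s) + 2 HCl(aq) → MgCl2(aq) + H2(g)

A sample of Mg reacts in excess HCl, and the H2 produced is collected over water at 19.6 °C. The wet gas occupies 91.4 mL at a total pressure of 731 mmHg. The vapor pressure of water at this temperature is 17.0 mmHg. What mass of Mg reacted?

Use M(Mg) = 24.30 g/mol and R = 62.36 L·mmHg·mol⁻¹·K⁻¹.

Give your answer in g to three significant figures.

0.0869 g

P(H2) = 731 − 17.0 = 714.0 mmHg
n(H2) = PV/RT = (714.0 × 0.09140) / (62.36 × 292.75) = 0.003575 mol
n(Mg) = (1/1) × 0.003575 = 0.003575 mol
m(Mg) = 0.003575 × 24.30 = 0.08687 g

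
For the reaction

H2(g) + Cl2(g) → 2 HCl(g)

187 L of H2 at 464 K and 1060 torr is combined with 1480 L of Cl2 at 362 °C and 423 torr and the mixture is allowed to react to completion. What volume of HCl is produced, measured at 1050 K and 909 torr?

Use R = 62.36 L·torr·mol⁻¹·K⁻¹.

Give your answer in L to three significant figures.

n(H2) = PV/RT = (1060 × 187) / (62.36 × 464) = 6.851 mol
n(Cl2) = PV/RT = (423 × 1480) / (62.36 × 635.15) = 15.81 mol
For 6.851 mol H2, stoichiometry requires (1/1) × 6.851 = 6.851 mol Cl2; 15.81 mol is available, so H2 is limiting.
n(HCl) = (2/1) × 6.851 = 13.70 mol
V(HCl) = nRT/P = 13.70 × 62.36 × 1050 / 909 = 986.9 L

987 L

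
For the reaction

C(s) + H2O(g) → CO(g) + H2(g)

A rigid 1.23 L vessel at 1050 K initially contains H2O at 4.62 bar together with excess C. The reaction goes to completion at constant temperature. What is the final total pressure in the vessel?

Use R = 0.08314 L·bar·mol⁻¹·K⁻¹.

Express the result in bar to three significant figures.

Rigid vessel, constant T ⇒ P scales with total gas moles (1 → 2).
P_final = (2/1) × 4.62 = 9.240 bar

9.24 bar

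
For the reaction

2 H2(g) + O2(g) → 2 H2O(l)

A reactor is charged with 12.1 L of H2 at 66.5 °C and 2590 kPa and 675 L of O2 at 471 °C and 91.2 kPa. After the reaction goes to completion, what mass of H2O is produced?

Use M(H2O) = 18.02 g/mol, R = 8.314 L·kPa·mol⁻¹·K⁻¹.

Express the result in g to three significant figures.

n(H2) = PV/RT = (2590 × 12.1) / (8.314 × 339.65) = 11.10 mol
n(O2) = PV/RT = (91.2 × 675) / (8.314 × 744.15) = 9.950 mol
For 11.10 mol H2, stoichiometry requires (1/2) × 11.10 = 5.550 mol O2; 9.950 mol is available, so H2 is limiting.
n(H2O) = (2/2) × 11.10 = 11.10 mol
m(H2O) = 11.10 × 18.02 = 200.0 g

200 g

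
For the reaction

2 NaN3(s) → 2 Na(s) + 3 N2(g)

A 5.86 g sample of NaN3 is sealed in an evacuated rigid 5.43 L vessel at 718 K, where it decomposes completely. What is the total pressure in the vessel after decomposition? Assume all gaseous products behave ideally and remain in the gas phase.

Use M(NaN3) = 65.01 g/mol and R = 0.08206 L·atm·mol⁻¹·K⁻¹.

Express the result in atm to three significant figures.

1.47 atm

n(NaN3) = 5.86 / 65.01 = 0.09014 mol
n(gas produced) = (3/2) × 0.09014 = 0.1352 mol
P = nRT/V = 0.1352 × 0.08206 × 718 / 5.43 = 1.467 atm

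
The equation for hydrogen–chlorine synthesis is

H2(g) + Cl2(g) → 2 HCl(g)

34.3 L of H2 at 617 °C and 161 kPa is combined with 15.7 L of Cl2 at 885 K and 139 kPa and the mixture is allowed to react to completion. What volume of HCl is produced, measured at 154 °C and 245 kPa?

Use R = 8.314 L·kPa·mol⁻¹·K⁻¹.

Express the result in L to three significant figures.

n(H2) = PV/RT = (161 × 34.3) / (8.314 × 890.15) = 0.7462 mol
n(Cl2) = PV/RT = (139 × 15.7) / (8.314 × 885) = 0.2966 mol
For 0.7462 mol H2, stoichiometry requires (1/1) × 0.7462 = 0.7462 mol Cl2; 0.2966 mol is available, so Cl2 is limiting.
n(HCl) = (2/1) × 0.2966 = 0.5932 mol
V(HCl) = nRT/P = 0.5932 × 8.314 × 427.15 / 245 = 8.599 L

8.60 L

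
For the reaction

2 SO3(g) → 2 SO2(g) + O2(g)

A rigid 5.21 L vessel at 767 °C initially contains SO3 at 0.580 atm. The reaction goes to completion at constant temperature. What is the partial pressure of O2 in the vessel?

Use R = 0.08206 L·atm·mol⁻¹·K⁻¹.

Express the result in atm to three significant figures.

0.290 atm

n(SO3)₀ = PV/RT = (0.580 × 5.21) / (0.08206 × 1040.15) = 0.03540 mol
n(O2) = (1/2) × 0.03540 = 0.01770 mol
P(O2) = nRT/V = 0.01770 × 0.08206 × 1040.15 / 5.21 = 0.2900 atm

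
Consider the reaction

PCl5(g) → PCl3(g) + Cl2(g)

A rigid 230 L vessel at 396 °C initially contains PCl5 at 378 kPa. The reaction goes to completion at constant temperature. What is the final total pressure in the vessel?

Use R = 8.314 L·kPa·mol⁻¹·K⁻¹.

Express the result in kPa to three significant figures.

Rigid vessel, constant T ⇒ P scales with total gas moles (1 → 2).
P_final = (2/1) × 378 = 756.0 kPa

756 kPa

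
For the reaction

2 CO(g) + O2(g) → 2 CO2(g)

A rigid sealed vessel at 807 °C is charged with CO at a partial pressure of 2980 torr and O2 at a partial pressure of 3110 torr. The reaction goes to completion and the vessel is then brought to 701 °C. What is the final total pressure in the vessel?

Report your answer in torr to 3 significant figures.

Because the vessel is rigid and T is held at 807 °C, work the stoichiometry in partial pressures (P_i = n_iRT/V).
P(O2) required for 2980 torr of CO = (1/2) × 2980 = 1490 torr; available 3110 torr, so CO is limiting.
P(O2) remaining = 3110 − (1/2) × 2980 = 1620 torr
P(gaseous products) = (2)/2 × 2980 = 2980 torr
P_total at 807 °C = 1620 + 2980 = 4600 torr
Scaling to 701 °C: P = 4600 × 974.15/1080.15 = 4149 torr

4150 torr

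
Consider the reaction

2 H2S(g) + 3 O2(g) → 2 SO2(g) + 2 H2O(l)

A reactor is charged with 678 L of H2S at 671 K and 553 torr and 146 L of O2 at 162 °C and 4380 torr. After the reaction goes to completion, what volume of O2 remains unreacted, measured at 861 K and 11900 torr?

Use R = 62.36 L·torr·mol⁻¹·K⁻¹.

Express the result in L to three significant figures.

45.7 L

n(H2S) = PV/RT = (553 × 678) / (62.36 × 671) = 8.960 mol
n(O2) = PV/RT = (4380 × 146) / (62.36 × 435.15) = 23.57 mol
For 8.960 mol H2S, stoichiometry requires (3/2) × 8.960 = 13.44 mol O2; 23.57 mol is available, so H2S is limiting.
n(O2) consumed = (3/2) × 8.960 = 13.44 mol; remaining = 23.57 − 13.44 = 10.13 mol
V(O2) = nRT/P = 10.13 × 62.36 × 861 / 11900 = 45.71 L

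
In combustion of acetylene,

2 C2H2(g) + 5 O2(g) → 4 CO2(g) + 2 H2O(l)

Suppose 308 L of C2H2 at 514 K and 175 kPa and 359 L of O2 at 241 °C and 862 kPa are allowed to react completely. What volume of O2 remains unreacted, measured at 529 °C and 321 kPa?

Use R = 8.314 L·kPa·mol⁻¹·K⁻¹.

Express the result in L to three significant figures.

849 L

n(C2H2) = PV/RT = (175 × 308) / (8.314 × 514) = 12.61 mol
n(O2) = PV/RT = (862 × 359) / (8.314 × 514.15) = 72.39 mol
For 12.61 mol C2H2, stoichiometry requires (5/2) × 12.61 = 31.52 mol O2; 72.39 mol is available, so C2H2 is limiting.
n(O2) consumed = (5/2) × 12.61 = 31.52 mol; remaining = 72.39 − 31.52 = 40.87 mol
V(O2) = nRT/P = 40.87 × 8.314 × 802.15 / 321 = 849.1 L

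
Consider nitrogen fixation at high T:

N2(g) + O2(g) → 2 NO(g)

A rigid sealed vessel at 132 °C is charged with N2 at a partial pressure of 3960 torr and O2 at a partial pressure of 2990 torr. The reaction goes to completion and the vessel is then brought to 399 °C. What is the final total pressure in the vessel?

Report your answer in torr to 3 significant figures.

11500 torr

Because the vessel is rigid and T is held at 132 °C, work the stoichiometry in partial pressures (P_i = n_iRT/V).
P(O2) required for 3960 torr of N2 = (1/1) × 3960 = 3960 torr; available 2990 torr, so O2 is limiting.
P(N2) remaining = 3960 − (1/1) × 2990 = 970.0 torr
P(gaseous products) = (2)/1 × 2990 = 5980 torr
P_total at 132 °C = 970.0 + 5980 = 6950 torr
Scaling to 399 °C: P = 6950 × 672.15/405.15 = 11530 torr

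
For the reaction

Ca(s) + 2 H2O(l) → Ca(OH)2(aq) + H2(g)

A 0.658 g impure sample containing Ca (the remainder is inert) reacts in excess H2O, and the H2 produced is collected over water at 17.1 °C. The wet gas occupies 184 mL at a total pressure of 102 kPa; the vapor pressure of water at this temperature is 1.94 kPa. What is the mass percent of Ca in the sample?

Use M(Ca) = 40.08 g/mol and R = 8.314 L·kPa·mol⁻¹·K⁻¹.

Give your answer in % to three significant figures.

P(H2) = 102 − 1.94 = 100.1 kPa
n(H2) = PV/RT = (100.1 × 0.1840) / (8.314 × 290.25) = 0.007633 mol
n(Ca) = (1/1) × 0.007633 = 0.007633 mol
m(Ca) = 0.007633 × 40.08 = 0.3059 g
%Ca = 0.3059 / 0.658 × 100 = 46.49%

46.5 %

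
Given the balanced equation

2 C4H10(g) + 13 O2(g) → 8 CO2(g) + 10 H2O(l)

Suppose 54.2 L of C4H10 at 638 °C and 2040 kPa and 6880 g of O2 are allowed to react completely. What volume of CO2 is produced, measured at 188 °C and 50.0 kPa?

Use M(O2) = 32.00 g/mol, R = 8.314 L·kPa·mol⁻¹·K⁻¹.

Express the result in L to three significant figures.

n(C4H10) = PV/RT = (2040 × 54.2) / (8.314 × 911.15) = 14.60 mol
n(O2) = 6880 / 32.00 = 215.0 mol
For 14.60 mol C4H10, stoichiometry requires (13/2) × 14.60 = 94.90 mol O2; 215.0 mol is available, so C4H10 is limiting.
n(CO2) = (8/2) × 14.60 = 58.40 mol
V(CO2) = nRT/P = 58.40 × 8.314 × 461.15 / 50.0 = 4478 L

4480 L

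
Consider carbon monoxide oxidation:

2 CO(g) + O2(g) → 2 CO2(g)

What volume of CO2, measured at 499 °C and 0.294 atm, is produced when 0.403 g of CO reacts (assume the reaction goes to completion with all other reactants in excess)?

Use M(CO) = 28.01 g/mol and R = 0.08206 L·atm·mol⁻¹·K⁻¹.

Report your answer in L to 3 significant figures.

n(CO) = 0.4030 / 28.01 = 0.01439 mol
n(CO2) = (2/2) × 0.01439 = 0.01439 mol
V = nRT/P = 0.01439 × 0.08206 × 772.15 / 0.294 = 3.101 L

3.10 L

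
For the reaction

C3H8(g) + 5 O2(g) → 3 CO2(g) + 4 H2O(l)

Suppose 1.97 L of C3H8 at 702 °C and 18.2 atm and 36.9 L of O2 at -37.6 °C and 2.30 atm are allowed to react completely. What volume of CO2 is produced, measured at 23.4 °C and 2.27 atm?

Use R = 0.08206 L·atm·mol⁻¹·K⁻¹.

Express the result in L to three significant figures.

14.4 L

n(C3H8) = PV/RT = (18.2 × 1.97) / (0.08206 × 975.15) = 0.4481 mol
n(O2) = PV/RT = (2.30 × 36.9) / (0.08206 × 235.55) = 4.391 mol
For 0.4481 mol C3H8, stoichiometry requires (5/1) × 0.4481 = 2.240 mol O2; 4.391 mol is available, so C3H8 is limiting.
n(CO2) = (3/1) × 0.4481 = 1.344 mol
V(CO2) = nRT/P = 1.344 × 0.08206 × 296.55 / 2.27 = 14.41 L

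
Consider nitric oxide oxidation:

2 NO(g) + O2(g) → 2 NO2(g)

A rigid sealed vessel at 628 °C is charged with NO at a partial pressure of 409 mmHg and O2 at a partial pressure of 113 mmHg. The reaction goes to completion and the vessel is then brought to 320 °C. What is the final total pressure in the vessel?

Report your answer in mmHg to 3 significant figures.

269 mmHg

At constant V, partial pressures at 628 °C are proportional to moles, so apply stoichiometry directly to pressures.
P(O2) required for 409 mmHg of NO = (1/2) × 409 = 204.5 mmHg; available 113 mmHg, so O2 is limiting.
P(NO) remaining = 409 − (2/1) × 113 = 183.0 mmHg
P(gaseous products) = (2)/1 × 113 = 226.0 mmHg
P_total at 628 °C = 183.0 + 226.0 = 409.0 mmHg
Scaling to 320 °C: P = 409.0 × 593.15/901.15 = 269.2 mmHg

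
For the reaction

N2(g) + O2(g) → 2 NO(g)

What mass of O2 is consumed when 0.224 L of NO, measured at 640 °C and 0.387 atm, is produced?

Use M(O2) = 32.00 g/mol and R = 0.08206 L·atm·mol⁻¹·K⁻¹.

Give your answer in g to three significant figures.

n(NO) = PV/RT = (0.387 × 0.224) / (0.08206 × 913.15) = 0.001157 mol
n(O2) = (1/2) × 0.001157 = 0.0005785 mol
m(O2) = 0.0005785 × 32.00 = 0.01851 g

0.0185 g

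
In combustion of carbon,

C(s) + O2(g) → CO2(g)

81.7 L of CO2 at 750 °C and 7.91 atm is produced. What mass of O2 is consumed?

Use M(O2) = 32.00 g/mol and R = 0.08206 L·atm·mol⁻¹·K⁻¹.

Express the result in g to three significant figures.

246 g

n(CO2) = PV/RT = (7.91 × 81.7) / (0.08206 × 1023.15) = 7.697 mol
n(O2) = (1/1) × 7.697 = 7.697 mol
m(O2) = 7.697 × 32.00 = 246.3 g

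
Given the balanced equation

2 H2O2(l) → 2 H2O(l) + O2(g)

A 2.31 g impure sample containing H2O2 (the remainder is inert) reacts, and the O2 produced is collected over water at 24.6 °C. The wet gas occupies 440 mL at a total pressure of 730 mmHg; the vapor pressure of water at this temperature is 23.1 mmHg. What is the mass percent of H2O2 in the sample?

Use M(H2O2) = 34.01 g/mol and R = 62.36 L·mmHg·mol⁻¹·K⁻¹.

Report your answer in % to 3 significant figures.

P(O2) = 730 − 23.1 = 706.9 mmHg
n(O2) = PV/RT = (706.9 × 0.4400) / (62.36 × 297.75) = 0.01675 mol
n(H2O2) = (2/1) × 0.01675 = 0.03350 mol
m(H2O2) = 0.03350 × 34.01 = 1.139 g
%H2O2 = 1.139 / 2.31 × 100 = 49.31%

49.3 %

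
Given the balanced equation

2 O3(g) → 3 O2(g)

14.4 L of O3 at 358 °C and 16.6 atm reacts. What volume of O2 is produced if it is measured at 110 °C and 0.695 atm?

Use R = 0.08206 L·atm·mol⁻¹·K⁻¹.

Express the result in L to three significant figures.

313 L

n(O3) = PV/RT = (16.6 × 14.4) / (0.08206 × 631.15) = 4.615 mol
n(O2) = (3/2) × 4.615 = 6.923 mol
V = nRT/P = 6.923 × 0.08206 × 383.15 / 0.695 = 313.2 L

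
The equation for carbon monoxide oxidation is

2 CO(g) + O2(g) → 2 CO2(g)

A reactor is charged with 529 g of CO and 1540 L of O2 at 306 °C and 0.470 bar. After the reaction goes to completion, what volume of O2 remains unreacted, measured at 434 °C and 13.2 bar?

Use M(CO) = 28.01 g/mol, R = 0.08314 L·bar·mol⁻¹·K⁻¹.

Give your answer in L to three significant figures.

n(CO) = 529 / 28.01 = 18.89 mol
n(O2) = PV/RT = (0.470 × 1540) / (0.08314 × 579.15) = 15.03 mol
For 18.89 mol CO, stoichiometry requires (1/2) × 18.89 = 9.445 mol O2; 15.03 mol is available, so CO is limiting.
n(O2) consumed = (1/2) × 18.89 = 9.445 mol; remaining = 15.03 − 9.445 = 5.585 mol
V(O2) = nRT/P = 5.585 × 0.08314 × 707.15 / 13.2 = 24.88 L

24.9 L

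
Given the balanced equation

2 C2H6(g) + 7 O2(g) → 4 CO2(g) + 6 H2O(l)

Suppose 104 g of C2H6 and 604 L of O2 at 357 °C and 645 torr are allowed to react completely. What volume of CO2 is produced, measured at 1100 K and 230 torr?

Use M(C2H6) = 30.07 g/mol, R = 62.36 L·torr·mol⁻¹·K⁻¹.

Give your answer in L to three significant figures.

1690 L

n(C2H6) = 104 / 30.07 = 3.459 mol
n(O2) = PV/RT = (645 × 604) / (62.36 × 630.15) = 9.914 mol
For 3.459 mol C2H6, stoichiometry requires (7/2) × 3.459 = 12.11 mol O2; 9.914 mol is available, so O2 is limiting.
n(CO2) = (4/7) × 9.914 = 5.665 mol
V(CO2) = nRT/P = 5.665 × 62.36 × 1100 / 230 = 1690 L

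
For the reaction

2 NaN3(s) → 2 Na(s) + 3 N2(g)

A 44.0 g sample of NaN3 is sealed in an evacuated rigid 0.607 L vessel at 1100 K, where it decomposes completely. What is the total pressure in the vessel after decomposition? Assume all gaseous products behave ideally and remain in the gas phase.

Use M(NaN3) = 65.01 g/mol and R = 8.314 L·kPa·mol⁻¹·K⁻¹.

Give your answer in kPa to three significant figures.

15300 kPa

n(NaN3) = 44.0 / 65.01 = 0.6768 mol
n(gas produced) = (3/2) × 0.6768 = 1.015 mol
P = nRT/V = 1.015 × 8.314 × 1100 / 0.607 = 15290 kPa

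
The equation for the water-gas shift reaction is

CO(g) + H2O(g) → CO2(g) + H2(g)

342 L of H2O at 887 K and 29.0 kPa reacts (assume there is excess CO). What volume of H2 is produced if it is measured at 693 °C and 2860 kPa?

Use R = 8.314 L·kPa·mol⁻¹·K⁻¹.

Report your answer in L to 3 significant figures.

n(H2O) = PV/RT = (29.0 × 342) / (8.314 × 887) = 1.345 mol
n(H2) = (1/1) × 1.345 = 1.345 mol
V = nRT/P = 1.345 × 8.314 × 966.15 / 2860 = 3.778 L

3.78 L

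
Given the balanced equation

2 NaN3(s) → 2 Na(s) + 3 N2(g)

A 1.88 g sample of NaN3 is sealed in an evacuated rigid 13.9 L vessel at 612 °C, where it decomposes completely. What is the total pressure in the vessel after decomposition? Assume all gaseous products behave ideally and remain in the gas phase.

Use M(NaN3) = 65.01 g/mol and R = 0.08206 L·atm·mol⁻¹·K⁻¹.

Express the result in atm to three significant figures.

n(NaN3) = 1.88 / 65.01 = 0.02892 mol
n(gas produced) = (3/2) × 0.02892 = 0.04338 mol
P = nRT/V = 0.04338 × 0.08206 × 885.15 / 13.9 = 0.2267 atm

0.227 atm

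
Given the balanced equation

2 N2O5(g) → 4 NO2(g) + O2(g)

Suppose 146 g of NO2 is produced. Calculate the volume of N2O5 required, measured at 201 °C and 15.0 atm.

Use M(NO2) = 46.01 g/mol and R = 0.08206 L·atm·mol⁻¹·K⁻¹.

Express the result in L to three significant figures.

4.12 L

n(NO2) = 146.0 / 46.01 = 3.173 mol
n(N2O5) = (2/4) × 3.173 = 1.587 mol
V = nRT/P = 1.587 × 0.08206 × 474.15 / 15.0 = 4.117 L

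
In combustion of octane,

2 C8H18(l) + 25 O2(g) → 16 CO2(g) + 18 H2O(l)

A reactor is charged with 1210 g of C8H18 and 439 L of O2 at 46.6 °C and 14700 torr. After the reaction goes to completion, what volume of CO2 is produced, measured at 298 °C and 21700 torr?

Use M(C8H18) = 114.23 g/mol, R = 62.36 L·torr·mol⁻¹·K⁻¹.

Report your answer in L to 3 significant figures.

139 L

n(C8H18) = 1210 / 114.23 = 10.59 mol
n(O2) = PV/RT = (14700 × 439) / (62.36 × 319.75) = 323.6 mol
For 10.59 mol C8H18, stoichiometry requires (25/2) × 10.59 = 132.4 mol O2; 323.6 mol is available, so C8H18 is limiting.
n(CO2) = (16/2) × 10.59 = 84.72 mol
V(CO2) = nRT/P = 84.72 × 62.36 × 571.15 / 21700 = 139.1 L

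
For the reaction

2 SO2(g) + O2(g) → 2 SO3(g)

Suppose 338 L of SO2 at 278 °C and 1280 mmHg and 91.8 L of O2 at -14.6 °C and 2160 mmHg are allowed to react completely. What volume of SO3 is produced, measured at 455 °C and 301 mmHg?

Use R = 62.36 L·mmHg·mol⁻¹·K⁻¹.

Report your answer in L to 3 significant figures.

1900 L

n(SO2) = PV/RT = (1280 × 338) / (62.36 × 551.15) = 12.59 mol
n(O2) = PV/RT = (2160 × 91.8) / (62.36 × 258.55) = 12.30 mol
For 12.59 mol SO2, stoichiometry requires (1/2) × 12.59 = 6.295 mol O2; 12.30 mol is available, so SO2 is limiting.
n(SO3) = (2/2) × 12.59 = 12.59 mol
V(SO3) = nRT/P = 12.59 × 62.36 × 728.15 / 301 = 1899 L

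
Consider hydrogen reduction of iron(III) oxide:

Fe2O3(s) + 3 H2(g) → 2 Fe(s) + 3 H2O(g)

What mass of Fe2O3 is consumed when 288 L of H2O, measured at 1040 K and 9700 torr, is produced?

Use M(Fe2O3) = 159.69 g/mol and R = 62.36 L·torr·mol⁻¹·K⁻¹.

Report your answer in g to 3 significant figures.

n(H2O) = PV/RT = (9700 × 288) / (62.36 × 1040) = 43.07 mol
n(Fe2O3) = (1/3) × 43.07 = 14.36 mol
m(Fe2O3) = 14.36 × 159.69 = 2293 g

2290 g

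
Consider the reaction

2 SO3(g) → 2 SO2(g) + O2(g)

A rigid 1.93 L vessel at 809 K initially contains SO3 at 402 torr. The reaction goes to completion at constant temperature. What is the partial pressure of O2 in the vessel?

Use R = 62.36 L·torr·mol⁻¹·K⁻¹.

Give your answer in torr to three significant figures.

n(SO3)₀ = PV/RT = (402 × 1.93) / (62.36 × 809) = 0.01538 mol
n(O2) = (1/2) × 0.01538 = 0.007690 mol
P(O2) = nRT/V = 0.007690 × 62.36 × 809 / 1.93 = 201.0 torr

201 torr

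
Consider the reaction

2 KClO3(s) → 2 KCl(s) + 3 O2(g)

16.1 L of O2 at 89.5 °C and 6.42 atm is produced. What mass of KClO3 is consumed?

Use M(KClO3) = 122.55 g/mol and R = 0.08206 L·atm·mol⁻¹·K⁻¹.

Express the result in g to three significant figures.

n(O2) = PV/RT = (6.42 × 16.1) / (0.08206 × 362.65) = 3.473 mol
n(KClO3) = (2/3) × 3.473 = 2.315 mol
m(KClO3) = 2.315 × 122.55 = 283.7 g

284 g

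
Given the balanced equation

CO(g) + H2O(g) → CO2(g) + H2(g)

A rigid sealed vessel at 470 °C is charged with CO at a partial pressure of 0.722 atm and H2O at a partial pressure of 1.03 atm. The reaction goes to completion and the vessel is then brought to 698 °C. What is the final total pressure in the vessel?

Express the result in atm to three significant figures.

With V and T fixed, P_i ∝ n_i, so the mole ratios apply directly to partial pressures at 470 °C.
P(H2O) required for 0.722 atm of CO = (1/1) × 0.722 = 0.7220 atm; available 1.03 atm, so CO is limiting.
P(H2O) remaining = 1.03 − (1/1) × 0.722 = 0.3080 atm
P(gaseous products) = (1+1)/1 × 0.722 = 1.444 atm
P_total at 470 °C = 0.3080 + 1.444 = 1.752 atm
Scaling to 698 °C: P = 1.752 × 971.15/743.15 = 2.290 atm

2.29 atm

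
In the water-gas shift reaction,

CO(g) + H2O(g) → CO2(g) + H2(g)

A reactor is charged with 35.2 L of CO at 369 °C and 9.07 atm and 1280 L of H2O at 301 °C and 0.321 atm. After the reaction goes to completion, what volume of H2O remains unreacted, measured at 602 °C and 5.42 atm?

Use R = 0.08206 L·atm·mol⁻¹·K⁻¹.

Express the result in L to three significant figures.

35.3 L

n(CO) = PV/RT = (9.07 × 35.2) / (0.08206 × 642.15) = 6.059 mol
n(H2O) = PV/RT = (0.321 × 1280) / (0.08206 × 574.15) = 8.721 mol
For 6.059 mol CO, stoichiometry requires (1/1) × 6.059 = 6.059 mol H2O; 8.721 mol is available, so CO is limiting.
n(H2O) consumed = (1/1) × 6.059 = 6.059 mol; remaining = 8.721 − 6.059 = 2.662 mol
V(H2O) = nRT/P = 2.662 × 0.08206 × 875.15 / 5.42 = 35.27 L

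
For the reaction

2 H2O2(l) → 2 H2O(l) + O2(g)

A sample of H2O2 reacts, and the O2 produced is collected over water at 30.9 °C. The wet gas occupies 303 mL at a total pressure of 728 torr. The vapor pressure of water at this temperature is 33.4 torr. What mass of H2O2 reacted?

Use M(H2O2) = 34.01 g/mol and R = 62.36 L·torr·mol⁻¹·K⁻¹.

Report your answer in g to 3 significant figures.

0.755 g

P(O2) = 728 − 33.4 = 694.6 torr
n(O2) = PV/RT = (694.6 × 0.3030) / (62.36 × 304.05) = 0.01110 mol
n(H2O2) = (2/1) × 0.01110 = 0.02220 mol
m(H2O2) = 0.02220 × 34.01 = 0.7550 g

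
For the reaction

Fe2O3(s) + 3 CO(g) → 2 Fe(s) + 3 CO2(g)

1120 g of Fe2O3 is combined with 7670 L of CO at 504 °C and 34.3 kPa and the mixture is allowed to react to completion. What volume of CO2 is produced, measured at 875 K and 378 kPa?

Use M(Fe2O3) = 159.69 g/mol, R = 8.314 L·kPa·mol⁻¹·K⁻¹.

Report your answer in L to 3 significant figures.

405 L

n(Fe2O3) = 1120 / 159.69 = 7.014 mol
n(CO) = PV/RT = (34.3 × 7670) / (8.314 × 777.15) = 40.72 mol
For 7.014 mol Fe2O3, stoichiometry requires (3/1) × 7.014 = 21.04 mol CO; 40.72 mol is available, so Fe2O3 is limiting.
n(CO2) = (3/1) × 7.014 = 21.04 mol
V(CO2) = nRT/P = 21.04 × 8.314 × 875 / 378 = 404.9 L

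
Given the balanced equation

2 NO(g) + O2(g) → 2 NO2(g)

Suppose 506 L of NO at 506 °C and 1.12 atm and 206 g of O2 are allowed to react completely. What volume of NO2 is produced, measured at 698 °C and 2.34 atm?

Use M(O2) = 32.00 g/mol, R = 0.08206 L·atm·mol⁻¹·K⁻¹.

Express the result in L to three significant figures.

n(NO) = PV/RT = (1.12 × 506) / (0.08206 × 779.15) = 8.864 mol
n(O2) = 206 / 32.00 = 6.438 mol
For 8.864 mol NO, stoichiometry requires (1/2) × 8.864 = 4.432 mol O2; 6.438 mol is available, so NO is limiting.
n(NO2) = (2/2) × 8.864 = 8.864 mol
V(NO2) = nRT/P = 8.864 × 0.08206 × 971.15 / 2.34 = 301.9 L

302 L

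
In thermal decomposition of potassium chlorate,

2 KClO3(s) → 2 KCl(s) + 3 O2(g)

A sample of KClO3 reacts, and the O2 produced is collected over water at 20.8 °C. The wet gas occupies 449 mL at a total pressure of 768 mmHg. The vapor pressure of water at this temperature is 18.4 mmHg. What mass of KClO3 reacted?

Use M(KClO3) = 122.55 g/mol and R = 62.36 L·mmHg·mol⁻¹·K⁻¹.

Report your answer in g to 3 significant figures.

1.50 g

P(O2) = 768 − 18.4 = 749.6 mmHg
n(O2) = PV/RT = (749.6 × 0.4490) / (62.36 × 293.95) = 0.01836 mol
n(KClO3) = (2/3) × 0.01836 = 0.01224 mol
m(KClO3) = 0.01224 × 122.55 = 1.500 g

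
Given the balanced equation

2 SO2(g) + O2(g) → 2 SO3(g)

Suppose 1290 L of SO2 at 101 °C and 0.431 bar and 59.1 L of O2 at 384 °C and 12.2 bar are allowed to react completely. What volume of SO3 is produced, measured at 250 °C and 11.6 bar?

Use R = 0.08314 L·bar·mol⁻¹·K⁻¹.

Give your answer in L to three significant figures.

67.0 L

n(SO2) = PV/RT = (0.431 × 1290) / (0.08314 × 374.15) = 17.87 mol
n(O2) = PV/RT = (12.2 × 59.1) / (0.08314 × 657.15) = 13.20 mol
For 17.87 mol SO2, stoichiometry requires (1/2) × 17.87 = 8.935 mol O2; 13.20 mol is available, so SO2 is limiting.
n(SO3) = (2/2) × 17.87 = 17.87 mol
V(SO3) = nRT/P = 17.87 × 0.08314 × 523.15 / 11.6 = 67.00 L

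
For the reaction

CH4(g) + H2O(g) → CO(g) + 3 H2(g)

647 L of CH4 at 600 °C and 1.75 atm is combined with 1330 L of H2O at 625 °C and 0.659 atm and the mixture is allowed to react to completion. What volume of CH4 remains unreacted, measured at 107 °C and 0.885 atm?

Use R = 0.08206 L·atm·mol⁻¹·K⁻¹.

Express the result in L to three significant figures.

n(CH4) = PV/RT = (1.75 × 647) / (0.08206 × 873.15) = 15.80 mol
n(H2O) = PV/RT = (0.659 × 1330) / (0.08206 × 898.15) = 11.89 mol
For 15.80 mol CH4, stoichiometry requires (1/1) × 15.80 = 15.80 mol H2O; 11.89 mol is available, so H2O is limiting.
n(CH4) consumed = (1/1) × 11.89 = 11.89 mol; remaining = 15.80 − 11.89 = 3.910 mol
V(CH4) = nRT/P = 3.910 × 0.08206 × 380.15 / 0.885 = 137.8 L

138 L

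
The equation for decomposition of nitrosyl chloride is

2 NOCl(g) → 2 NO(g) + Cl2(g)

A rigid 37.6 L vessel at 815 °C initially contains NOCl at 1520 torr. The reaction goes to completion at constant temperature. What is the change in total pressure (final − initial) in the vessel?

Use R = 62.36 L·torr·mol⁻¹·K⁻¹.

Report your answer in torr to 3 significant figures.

760 torr

Rigid vessel, constant T ⇒ P scales with total gas moles (2 → 3).
P_final = (3/2) × 1520 = 2280 torr; ΔP = 2280 − 1520 = 760.0 torr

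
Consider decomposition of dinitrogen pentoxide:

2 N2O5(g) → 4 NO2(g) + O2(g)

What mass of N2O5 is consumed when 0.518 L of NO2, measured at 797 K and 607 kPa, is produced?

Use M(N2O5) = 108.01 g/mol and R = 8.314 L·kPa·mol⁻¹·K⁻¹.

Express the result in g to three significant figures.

n(NO2) = PV/RT = (607 × 0.518) / (8.314 × 797) = 0.04745 mol
n(N2O5) = (2/4) × 0.04745 = 0.02372 mol
m(N2O5) = 0.02372 × 108.01 = 2.562 g

2.56 g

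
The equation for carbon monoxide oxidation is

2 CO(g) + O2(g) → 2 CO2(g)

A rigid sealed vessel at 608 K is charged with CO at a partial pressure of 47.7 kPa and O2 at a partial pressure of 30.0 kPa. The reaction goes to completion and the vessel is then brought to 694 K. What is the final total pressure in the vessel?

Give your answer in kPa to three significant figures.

61.5 kPa

At constant V, partial pressures at 608 K are proportional to moles, so apply stoichiometry directly to pressures.
P(O2) required for 47.7 kPa of CO = (1/2) × 47.7 = 23.85 kPa; available 30.0 kPa, so CO is limiting.
P(O2) remaining = 30.0 − (1/2) × 47.7 = 6.150 kPa
P(gaseous products) = (2)/2 × 47.7 = 47.70 kPa
P_total at 608 K = 6.150 + 47.70 = 53.85 kPa
Scaling to 694 K: P = 53.85 × 694/608 = 61.47 kPa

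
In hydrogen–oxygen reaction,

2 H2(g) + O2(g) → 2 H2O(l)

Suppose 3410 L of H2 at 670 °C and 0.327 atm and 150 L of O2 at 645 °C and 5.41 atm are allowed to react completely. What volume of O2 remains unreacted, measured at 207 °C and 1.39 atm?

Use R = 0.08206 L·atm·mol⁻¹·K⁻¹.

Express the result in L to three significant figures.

101 L

n(H2) = PV/RT = (0.327 × 3410) / (0.08206 × 943.15) = 14.41 mol
n(O2) = PV/RT = (5.41 × 150) / (0.08206 × 918.15) = 10.77 mol
For 14.41 mol H2, stoichiometry requires (1/2) × 14.41 = 7.205 mol O2; 10.77 mol is available, so H2 is limiting.
n(O2) consumed = (1/2) × 14.41 = 7.205 mol; remaining = 10.77 − 7.205 = 3.565 mol
V(O2) = nRT/P = 3.565 × 0.08206 × 480.15 / 1.39 = 101.1 L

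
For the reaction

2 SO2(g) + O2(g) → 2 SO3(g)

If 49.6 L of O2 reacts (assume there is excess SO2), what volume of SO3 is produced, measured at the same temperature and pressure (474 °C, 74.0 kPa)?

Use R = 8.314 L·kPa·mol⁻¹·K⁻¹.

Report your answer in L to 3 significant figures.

99.2 L

At constant T and P, gas volumes are in the mole ratio: V(SO3) = (2/1) × 49.6 = 99.20 L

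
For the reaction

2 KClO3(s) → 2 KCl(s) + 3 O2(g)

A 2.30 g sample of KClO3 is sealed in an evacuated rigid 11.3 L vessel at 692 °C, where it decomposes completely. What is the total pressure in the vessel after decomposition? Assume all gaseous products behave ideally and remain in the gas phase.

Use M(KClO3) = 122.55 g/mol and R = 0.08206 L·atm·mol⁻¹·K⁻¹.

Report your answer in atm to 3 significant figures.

n(KClO3) = 2.30 / 122.55 = 0.01877 mol
n(gas produced) = (3/2) × 0.01877 = 0.02815 mol
P = nRT/V = 0.02815 × 0.08206 × 965.15 / 11.3 = 0.1973 atm

0.197 atm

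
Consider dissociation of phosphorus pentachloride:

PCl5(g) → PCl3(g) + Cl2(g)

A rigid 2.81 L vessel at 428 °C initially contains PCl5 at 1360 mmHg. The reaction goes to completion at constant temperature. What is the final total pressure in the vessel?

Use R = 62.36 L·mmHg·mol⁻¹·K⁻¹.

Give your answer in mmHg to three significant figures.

2720 mmHg

At constant T and V, P ∝ n(gas): 1 mol gas → 2 mol gas.
P_final = (2/1) × 1360 = 2720 mmHg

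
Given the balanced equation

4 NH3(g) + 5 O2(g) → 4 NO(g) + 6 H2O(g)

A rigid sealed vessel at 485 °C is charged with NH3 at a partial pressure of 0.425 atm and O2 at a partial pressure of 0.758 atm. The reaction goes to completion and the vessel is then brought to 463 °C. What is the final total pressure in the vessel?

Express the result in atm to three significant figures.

Because the vessel is rigid and T is held at 485 °C, work the stoichiometry in partial pressures (P_i = n_iRT/V).
P(O2) required for 0.425 atm of NH3 = (5/4) × 0.425 = 0.5312 atm; available 0.758 atm, so NH3 is limiting.
P(O2) remaining = 0.758 − (5/4) × 0.425 = 0.2268 atm
P(gaseous products) = (4+6)/4 × 0.425 = 1.062 atm
P_total at 485 °C = 0.2268 + 1.062 = 1.289 atm
Scaling to 463 °C: P = 1.289 × 736.15/758.15 = 1.252 atm

1.25 atm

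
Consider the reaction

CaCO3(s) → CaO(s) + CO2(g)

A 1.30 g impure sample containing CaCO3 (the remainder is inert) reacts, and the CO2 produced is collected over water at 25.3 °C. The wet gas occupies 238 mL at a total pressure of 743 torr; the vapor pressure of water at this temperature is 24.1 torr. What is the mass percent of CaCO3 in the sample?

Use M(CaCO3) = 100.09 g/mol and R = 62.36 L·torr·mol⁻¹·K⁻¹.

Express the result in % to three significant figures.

P(CO2) = 743 − 24.1 = 718.9 torr
n(CO2) = PV/RT = (718.9 × 0.2380) / (62.36 × 298.45) = 0.009193 mol
n(CaCO3) = (1/1) × 0.009193 = 0.009193 mol
m(CaCO3) = 0.009193 × 100.09 = 0.9201 g
%CaCO3 = 0.9201 / 1.30 × 100 = 70.78%

70.8 %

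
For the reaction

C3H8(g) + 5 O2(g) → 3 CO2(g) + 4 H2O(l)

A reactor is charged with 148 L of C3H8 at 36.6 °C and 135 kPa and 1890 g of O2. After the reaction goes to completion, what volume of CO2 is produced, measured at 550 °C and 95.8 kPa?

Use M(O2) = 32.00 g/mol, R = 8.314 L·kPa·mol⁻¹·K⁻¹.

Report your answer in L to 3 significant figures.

n(C3H8) = PV/RT = (135 × 148) / (8.314 × 309.75) = 7.758 mol
n(O2) = 1890 / 32.00 = 59.06 mol
For 7.758 mol C3H8, stoichiometry requires (5/1) × 7.758 = 38.79 mol O2; 59.06 mol is available, so C3H8 is limiting.
n(CO2) = (3/1) × 7.758 = 23.27 mol
V(CO2) = nRT/P = 23.27 × 8.314 × 823.15 / 95.8 = 1662 L

1660 L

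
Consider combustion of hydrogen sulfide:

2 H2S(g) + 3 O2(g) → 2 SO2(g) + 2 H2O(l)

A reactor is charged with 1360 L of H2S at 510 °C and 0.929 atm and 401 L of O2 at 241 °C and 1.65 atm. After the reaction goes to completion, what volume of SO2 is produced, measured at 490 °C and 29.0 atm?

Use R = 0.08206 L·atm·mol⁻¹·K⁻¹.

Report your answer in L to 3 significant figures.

22.6 L

n(H2S) = PV/RT = (0.929 × 1360) / (0.08206 × 783.15) = 19.66 mol
n(O2) = PV/RT = (1.65 × 401) / (0.08206 × 514.15) = 15.68 mol
For 19.66 mol H2S, stoichiometry requires (3/2) × 19.66 = 29.49 mol O2; 15.68 mol is available, so O2 is limiting.
n(SO2) = (2/3) × 15.68 = 10.45 mol
V(SO2) = nRT/P = 10.45 × 0.08206 × 763.15 / 29.0 = 22.57 L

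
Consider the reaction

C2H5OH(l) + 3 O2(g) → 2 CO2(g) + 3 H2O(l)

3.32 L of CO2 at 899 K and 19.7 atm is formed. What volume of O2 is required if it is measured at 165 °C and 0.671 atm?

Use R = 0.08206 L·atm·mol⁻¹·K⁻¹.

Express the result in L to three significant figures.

n(CO2) = PV/RT = (19.7 × 3.32) / (0.08206 × 899) = 0.8866 mol
n(O2) = (3/2) × 0.8866 = 1.330 mol
V = nRT/P = 1.330 × 0.08206 × 438.15 / 0.671 = 71.27 L

71.3 L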